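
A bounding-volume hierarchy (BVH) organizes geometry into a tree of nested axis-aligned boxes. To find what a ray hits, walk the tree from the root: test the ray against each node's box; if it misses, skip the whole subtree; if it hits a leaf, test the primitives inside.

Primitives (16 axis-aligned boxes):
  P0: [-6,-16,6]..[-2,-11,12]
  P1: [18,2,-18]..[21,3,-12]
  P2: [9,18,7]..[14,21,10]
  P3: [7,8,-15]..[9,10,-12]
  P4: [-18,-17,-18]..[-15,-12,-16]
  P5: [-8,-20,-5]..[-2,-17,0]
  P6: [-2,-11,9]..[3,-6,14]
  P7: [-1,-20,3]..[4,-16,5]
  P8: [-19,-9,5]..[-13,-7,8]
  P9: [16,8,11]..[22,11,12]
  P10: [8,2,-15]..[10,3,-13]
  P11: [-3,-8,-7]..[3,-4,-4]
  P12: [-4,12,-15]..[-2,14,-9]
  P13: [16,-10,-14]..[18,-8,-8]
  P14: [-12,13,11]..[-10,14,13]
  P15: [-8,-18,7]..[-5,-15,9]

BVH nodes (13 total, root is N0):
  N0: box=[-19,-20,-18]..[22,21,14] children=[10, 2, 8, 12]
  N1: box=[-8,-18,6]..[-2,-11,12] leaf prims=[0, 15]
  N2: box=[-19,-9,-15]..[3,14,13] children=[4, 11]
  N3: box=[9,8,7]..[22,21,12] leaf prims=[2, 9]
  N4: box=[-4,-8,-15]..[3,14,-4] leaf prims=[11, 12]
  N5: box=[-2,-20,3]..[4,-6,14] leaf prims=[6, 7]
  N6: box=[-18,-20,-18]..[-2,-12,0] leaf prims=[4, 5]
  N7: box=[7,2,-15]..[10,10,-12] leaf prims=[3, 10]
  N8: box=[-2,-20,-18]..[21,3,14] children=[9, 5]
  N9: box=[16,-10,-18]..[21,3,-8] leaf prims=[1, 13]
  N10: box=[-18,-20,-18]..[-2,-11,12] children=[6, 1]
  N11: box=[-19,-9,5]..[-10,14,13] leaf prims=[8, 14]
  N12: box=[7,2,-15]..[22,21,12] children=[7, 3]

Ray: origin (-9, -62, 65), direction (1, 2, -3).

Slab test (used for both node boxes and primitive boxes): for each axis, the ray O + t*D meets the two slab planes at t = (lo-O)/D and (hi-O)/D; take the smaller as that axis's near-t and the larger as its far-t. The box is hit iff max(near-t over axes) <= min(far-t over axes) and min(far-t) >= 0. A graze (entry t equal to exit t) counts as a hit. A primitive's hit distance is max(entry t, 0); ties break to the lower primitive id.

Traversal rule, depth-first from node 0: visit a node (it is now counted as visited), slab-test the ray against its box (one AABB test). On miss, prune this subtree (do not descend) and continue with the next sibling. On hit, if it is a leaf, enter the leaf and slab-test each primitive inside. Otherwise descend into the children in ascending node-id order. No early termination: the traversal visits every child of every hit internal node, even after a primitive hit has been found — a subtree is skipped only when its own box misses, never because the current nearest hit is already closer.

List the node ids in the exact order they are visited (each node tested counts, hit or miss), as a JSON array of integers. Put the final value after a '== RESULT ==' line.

Trace the traversal:
N0 x:[-10,31] y:[21,83/2] z:[17,83/3] -> hit [21,83/3], descend [2, 8, 10, 12]
  N2 x:[-10,12] y:[53/2,38] z:[52/3,80/3] -> miss, prune
  N8 x:[7,30] y:[21,65/2] z:[17,83/3] -> hit [21,83/3], descend [5, 9]
    N5 x:[7,13] y:[21,28] z:[17,62/3] -> miss, prune
    N9 x:[25,30] y:[26,65/2] z:[73/3,83/3] -> hit [26,83/3] leaf, test {P1(miss), P13@t=26}
  N10 x:[-9,7] y:[21,51/2] z:[53/3,83/3] -> miss, prune
  N12 x:[16,31] y:[32,83/2] z:[53/3,80/3] -> miss, prune

7 AABB tests over nodes [0, 2, 8, 5, 9, 10, 12]; 1 leaf entered; closest P13.

== RESULT ==
[0, 2, 8, 5, 9, 10, 12]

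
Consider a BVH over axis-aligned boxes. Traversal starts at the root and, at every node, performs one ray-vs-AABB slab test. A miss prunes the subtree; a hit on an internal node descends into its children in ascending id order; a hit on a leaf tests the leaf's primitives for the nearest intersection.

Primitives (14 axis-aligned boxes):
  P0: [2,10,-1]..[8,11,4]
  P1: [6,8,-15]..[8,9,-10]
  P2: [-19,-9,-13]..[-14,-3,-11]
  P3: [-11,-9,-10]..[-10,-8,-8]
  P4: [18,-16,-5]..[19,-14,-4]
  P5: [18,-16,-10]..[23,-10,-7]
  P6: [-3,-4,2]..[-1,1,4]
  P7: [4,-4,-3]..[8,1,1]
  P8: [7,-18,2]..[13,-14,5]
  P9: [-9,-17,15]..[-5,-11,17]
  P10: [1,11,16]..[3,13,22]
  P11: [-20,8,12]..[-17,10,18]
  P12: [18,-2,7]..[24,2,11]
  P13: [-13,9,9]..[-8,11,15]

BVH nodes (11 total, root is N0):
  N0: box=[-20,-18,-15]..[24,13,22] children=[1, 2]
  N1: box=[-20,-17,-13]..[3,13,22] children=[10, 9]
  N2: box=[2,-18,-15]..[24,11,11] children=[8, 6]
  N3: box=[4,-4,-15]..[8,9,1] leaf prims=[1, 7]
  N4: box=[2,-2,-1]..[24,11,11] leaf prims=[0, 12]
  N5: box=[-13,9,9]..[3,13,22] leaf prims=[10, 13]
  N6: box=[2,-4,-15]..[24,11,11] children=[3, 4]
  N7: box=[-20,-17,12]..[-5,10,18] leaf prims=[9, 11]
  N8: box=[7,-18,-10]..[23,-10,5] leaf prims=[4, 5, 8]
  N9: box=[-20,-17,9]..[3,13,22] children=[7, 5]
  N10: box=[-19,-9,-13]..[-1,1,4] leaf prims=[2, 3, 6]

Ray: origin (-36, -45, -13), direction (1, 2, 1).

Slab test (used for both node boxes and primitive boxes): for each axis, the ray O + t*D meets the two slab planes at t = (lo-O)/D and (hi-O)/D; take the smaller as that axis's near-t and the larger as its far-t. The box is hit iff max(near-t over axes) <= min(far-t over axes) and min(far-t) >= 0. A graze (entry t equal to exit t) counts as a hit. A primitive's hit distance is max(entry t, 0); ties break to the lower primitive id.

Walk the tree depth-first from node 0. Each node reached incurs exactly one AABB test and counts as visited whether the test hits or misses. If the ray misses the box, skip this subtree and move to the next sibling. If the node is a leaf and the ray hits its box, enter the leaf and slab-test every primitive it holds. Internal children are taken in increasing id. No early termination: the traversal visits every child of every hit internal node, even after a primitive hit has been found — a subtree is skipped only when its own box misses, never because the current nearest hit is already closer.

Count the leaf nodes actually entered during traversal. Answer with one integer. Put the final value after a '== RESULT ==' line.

Trace the traversal:
N0 x:[16,60] y:[27/2,29] z:[-2,35] -> hit [16,29], descend [1, 2]
  N1 x:[16,39] y:[14,29] z:[0,35] -> hit [16,29], descend [9, 10]
    N9 x:[16,39] y:[14,29] z:[22,35] -> hit [22,29], descend [5, 7]
      N5 x:[23,39] y:[27,29] z:[22,35] -> hit [27,29] leaf, test {P10(miss), P13@t=27}
      N7 x:[16,31] y:[14,55/2] z:[25,31] -> hit [25,55/2] leaf, test {P9(miss), P11(miss)}
    N10 x:[17,35] y:[18,23] z:[0,17] -> miss, prune
  N2 x:[38,60] y:[27/2,28] z:[-2,24] -> miss, prune

order=[0, 1, 9, 5, 7, 10, 2]  |boxes|=7  |leaves|=2  hit=P13

== RESULT ==
2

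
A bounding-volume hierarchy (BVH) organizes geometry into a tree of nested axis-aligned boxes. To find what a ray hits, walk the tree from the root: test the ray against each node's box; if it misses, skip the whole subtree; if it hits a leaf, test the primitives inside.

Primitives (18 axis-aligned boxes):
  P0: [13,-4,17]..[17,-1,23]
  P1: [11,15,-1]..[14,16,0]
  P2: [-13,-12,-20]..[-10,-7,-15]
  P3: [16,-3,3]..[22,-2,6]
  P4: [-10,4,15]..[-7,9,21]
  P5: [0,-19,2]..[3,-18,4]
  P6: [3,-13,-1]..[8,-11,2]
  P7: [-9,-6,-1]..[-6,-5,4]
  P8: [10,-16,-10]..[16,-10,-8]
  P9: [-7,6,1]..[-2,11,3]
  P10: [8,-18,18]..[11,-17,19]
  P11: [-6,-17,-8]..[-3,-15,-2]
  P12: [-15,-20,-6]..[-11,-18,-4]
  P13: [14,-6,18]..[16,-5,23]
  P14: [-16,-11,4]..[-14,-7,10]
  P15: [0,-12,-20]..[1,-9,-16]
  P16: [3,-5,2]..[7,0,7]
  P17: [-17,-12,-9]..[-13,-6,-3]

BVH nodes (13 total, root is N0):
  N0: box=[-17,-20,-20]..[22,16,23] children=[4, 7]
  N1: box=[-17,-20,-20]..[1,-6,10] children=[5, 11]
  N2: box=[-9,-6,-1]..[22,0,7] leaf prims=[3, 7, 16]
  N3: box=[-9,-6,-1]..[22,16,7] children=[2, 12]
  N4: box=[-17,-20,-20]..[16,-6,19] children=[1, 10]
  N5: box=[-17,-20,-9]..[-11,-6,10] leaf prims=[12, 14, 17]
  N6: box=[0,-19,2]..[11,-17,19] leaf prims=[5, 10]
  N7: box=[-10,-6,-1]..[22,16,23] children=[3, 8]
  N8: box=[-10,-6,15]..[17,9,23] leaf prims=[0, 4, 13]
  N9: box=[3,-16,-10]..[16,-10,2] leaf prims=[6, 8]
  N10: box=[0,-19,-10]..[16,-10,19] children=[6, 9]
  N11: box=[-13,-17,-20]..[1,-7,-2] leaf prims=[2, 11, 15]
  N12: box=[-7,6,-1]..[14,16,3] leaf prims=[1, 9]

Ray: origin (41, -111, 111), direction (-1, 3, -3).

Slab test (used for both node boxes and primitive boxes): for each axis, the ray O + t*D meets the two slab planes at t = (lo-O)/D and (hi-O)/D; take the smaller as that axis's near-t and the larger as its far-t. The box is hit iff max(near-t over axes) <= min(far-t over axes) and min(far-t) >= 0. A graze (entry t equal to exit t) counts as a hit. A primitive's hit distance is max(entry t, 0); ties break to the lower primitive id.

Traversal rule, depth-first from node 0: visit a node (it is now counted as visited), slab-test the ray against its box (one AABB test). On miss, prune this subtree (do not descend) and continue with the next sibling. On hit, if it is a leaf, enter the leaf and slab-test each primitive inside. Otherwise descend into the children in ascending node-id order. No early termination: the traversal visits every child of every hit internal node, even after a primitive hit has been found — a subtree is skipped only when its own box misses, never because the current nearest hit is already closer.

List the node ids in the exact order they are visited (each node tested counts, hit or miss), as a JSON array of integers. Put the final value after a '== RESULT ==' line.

Traverse from the root:
N0 x:[19,58] y:[91/3,127/3] z:[88/3,131/3] -> hit [91/3,127/3], descend [4, 7]
  N4 x:[25,58] y:[91/3,35] z:[92/3,131/3] -> hit [92/3,35], descend [1, 10]
    N1 x:[40,58] y:[91/3,35] z:[101/3,131/3] -> miss, prune
    N10 x:[25,41] y:[92/3,101/3] z:[92/3,121/3] -> hit [92/3,101/3], descend [6, 9]
      N6 x:[30,41] y:[92/3,94/3] z:[92/3,109/3] -> hit [92/3,94/3] leaf, test {P5(miss), P10@t=31}
      N9 x:[25,38] y:[95/3,101/3] z:[109/3,121/3] -> miss, prune
  N7 x:[19,51] y:[35,127/3] z:[88/3,112/3] -> hit [35,112/3], descend [3, 8]
    N3 x:[19,50] y:[35,127/3] z:[104/3,112/3] -> hit [35,112/3], descend [2, 12]
      N2 x:[19,50] y:[35,37] z:[104/3,112/3] -> hit [35,37] leaf, test {P3(miss), P7(miss), P16@t=106/3}
      N12 x:[27,48] y:[39,127/3] z:[36,112/3] -> miss, prune
    N8 x:[24,51] y:[35,40] z:[88/3,32] -> miss, prune

Visited [0, 4, 1, 10, 6, 9, 7, 3, 2, 12, 8]. Tests: 11 box, 2 leaf. Nearest: P10.

== RESULT ==
[0, 4, 1, 10, 6, 9, 7, 3, 2, 12, 8]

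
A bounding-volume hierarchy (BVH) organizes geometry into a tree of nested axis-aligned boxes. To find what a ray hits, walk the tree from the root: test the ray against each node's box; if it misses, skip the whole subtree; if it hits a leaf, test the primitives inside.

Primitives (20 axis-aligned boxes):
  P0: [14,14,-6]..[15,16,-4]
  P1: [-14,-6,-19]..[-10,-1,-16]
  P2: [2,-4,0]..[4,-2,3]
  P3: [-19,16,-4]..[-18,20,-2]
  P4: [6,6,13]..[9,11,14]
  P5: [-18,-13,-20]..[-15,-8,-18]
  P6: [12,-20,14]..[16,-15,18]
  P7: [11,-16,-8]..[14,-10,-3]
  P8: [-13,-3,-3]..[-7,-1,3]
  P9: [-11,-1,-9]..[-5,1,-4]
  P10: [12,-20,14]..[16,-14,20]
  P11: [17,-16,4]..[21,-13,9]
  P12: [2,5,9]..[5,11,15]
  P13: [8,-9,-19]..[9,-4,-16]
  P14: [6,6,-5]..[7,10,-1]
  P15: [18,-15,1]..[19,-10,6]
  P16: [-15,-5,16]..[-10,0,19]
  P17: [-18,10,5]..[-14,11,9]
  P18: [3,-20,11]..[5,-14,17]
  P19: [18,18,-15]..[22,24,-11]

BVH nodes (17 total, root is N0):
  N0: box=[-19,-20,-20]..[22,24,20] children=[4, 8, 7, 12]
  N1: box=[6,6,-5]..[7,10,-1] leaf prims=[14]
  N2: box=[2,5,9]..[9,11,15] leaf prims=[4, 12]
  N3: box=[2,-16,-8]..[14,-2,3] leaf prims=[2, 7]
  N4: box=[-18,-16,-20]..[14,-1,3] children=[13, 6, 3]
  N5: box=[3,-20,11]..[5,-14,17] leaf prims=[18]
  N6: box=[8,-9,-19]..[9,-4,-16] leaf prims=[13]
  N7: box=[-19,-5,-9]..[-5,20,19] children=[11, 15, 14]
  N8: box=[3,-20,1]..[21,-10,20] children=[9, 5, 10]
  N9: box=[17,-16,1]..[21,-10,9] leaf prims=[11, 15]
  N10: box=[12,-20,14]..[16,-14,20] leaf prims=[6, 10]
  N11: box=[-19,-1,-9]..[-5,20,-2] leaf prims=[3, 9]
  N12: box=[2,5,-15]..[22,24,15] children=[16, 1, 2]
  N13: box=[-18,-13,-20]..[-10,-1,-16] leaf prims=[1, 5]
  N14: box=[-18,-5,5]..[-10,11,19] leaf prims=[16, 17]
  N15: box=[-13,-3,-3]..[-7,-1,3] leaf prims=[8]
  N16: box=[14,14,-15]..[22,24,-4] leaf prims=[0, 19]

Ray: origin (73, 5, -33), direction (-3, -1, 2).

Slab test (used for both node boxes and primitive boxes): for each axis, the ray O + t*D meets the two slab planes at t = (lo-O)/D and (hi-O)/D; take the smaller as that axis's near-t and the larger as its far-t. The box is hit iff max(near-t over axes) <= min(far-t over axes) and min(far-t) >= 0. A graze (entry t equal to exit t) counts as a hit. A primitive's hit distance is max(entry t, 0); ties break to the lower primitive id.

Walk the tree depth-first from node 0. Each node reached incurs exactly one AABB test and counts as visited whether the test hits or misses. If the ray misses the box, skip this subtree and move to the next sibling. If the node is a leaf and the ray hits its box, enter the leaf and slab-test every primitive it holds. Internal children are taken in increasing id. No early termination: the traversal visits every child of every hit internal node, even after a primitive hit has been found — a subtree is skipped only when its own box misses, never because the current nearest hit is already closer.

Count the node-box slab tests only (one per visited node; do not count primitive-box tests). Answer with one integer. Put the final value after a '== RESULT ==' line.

Traverse from the root:
N0 x:[17,92/3] y:[-19,25] z:[13/2,53/2] -> hit [17,25], descend [4, 7, 8, 12]
  N4 x:[59/3,91/3] y:[6,21] z:[13/2,18] -> miss, prune
  N7 x:[26,92/3] y:[-15,10] z:[12,26] -> miss, prune
  N8 x:[52/3,70/3] y:[15,25] z:[17,53/2] -> hit [52/3,70/3], descend [5, 9, 10]
    N5 x:[68/3,70/3] y:[19,25] z:[22,25] -> hit [68/3,70/3] leaf, test {P18@t=68/3}
    N9 x:[52/3,56/3] y:[15,21] z:[17,21] -> hit [52/3,56/3] leaf, test {P11@t=37/2, P15@t=18}
    N10 x:[19,61/3] y:[19,25] z:[47/2,53/2] -> miss, prune
  N12 x:[17,71/3] y:[-19,0] z:[9,24] -> miss, prune

Visited [0, 4, 7, 8, 5, 9, 10, 12]. Tests: 8 box, 2 leaf. Nearest: P15.

== RESULT ==
8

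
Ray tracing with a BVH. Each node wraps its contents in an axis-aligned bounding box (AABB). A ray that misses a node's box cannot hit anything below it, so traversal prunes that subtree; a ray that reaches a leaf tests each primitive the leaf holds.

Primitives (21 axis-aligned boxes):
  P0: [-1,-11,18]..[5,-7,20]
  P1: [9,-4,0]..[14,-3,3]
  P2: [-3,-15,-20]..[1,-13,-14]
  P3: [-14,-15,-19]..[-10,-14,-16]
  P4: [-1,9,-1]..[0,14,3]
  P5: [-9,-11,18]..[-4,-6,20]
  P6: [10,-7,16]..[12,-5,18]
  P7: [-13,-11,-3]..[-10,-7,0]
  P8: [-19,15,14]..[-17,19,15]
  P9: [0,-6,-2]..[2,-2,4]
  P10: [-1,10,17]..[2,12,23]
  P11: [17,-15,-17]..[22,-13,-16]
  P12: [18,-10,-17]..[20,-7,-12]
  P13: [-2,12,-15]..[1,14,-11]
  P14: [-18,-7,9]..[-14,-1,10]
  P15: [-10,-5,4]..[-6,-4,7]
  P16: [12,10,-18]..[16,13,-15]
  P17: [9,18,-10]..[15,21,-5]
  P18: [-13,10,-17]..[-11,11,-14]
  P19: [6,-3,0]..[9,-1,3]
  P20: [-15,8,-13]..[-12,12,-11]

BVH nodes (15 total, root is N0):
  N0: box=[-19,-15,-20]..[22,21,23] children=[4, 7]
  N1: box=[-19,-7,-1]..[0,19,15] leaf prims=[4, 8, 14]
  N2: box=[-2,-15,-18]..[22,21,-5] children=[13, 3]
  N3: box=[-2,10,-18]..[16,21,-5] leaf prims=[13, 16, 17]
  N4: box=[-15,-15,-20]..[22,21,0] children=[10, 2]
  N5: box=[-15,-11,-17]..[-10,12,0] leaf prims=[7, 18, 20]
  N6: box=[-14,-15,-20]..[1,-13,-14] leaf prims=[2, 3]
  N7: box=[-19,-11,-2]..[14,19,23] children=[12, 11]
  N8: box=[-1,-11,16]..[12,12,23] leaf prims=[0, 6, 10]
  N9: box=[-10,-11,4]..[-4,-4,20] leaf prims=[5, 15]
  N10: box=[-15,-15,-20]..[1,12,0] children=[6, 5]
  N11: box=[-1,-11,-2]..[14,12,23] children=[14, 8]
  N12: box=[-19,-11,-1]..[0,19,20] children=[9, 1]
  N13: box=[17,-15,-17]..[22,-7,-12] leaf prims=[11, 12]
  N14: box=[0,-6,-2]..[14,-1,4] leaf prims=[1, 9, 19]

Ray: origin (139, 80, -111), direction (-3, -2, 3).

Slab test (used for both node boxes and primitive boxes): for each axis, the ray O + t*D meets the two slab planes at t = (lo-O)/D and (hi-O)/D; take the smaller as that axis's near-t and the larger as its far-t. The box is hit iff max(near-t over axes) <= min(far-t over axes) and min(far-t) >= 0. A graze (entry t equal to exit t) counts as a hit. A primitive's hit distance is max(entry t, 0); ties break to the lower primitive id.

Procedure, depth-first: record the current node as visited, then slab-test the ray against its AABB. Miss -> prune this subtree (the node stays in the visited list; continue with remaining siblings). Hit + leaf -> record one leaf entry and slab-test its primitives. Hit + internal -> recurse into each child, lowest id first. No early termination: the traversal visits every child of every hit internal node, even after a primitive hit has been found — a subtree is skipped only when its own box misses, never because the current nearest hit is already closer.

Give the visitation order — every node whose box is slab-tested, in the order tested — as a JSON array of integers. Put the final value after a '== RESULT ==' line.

Walk:
N0 x:[39,158/3] y:[59/2,95/2] z:[91/3,134/3] -> hit [39,134/3], descend [4, 7]
  N4 x:[39,154/3] y:[59/2,95/2] z:[91/3,37] -> miss, prune
  N7 x:[125/3,158/3] y:[61/2,91/2] z:[109/3,134/3] -> hit [125/3,134/3], descend [11, 12]
    N11 x:[125/3,140/3] y:[34,91/2] z:[109/3,134/3] -> hit [125/3,134/3], descend [8, 14]
      N8 x:[127/3,140/3] y:[34,91/2] z:[127/3,134/3] -> hit [127/3,134/3] leaf, test {P0(miss), P6@t=85/2, P10(miss)}
      N14 x:[125/3,139/3] y:[81/2,43] z:[109/3,115/3] -> miss, prune
    N12 x:[139/3,158/3] y:[61/2,91/2] z:[110/3,131/3] -> miss, prune

7 AABB tests over nodes [0, 4, 7, 11, 8, 14, 12]; 1 leaf entered; closest P6.

== RESULT ==
[0, 4, 7, 11, 8, 14, 12]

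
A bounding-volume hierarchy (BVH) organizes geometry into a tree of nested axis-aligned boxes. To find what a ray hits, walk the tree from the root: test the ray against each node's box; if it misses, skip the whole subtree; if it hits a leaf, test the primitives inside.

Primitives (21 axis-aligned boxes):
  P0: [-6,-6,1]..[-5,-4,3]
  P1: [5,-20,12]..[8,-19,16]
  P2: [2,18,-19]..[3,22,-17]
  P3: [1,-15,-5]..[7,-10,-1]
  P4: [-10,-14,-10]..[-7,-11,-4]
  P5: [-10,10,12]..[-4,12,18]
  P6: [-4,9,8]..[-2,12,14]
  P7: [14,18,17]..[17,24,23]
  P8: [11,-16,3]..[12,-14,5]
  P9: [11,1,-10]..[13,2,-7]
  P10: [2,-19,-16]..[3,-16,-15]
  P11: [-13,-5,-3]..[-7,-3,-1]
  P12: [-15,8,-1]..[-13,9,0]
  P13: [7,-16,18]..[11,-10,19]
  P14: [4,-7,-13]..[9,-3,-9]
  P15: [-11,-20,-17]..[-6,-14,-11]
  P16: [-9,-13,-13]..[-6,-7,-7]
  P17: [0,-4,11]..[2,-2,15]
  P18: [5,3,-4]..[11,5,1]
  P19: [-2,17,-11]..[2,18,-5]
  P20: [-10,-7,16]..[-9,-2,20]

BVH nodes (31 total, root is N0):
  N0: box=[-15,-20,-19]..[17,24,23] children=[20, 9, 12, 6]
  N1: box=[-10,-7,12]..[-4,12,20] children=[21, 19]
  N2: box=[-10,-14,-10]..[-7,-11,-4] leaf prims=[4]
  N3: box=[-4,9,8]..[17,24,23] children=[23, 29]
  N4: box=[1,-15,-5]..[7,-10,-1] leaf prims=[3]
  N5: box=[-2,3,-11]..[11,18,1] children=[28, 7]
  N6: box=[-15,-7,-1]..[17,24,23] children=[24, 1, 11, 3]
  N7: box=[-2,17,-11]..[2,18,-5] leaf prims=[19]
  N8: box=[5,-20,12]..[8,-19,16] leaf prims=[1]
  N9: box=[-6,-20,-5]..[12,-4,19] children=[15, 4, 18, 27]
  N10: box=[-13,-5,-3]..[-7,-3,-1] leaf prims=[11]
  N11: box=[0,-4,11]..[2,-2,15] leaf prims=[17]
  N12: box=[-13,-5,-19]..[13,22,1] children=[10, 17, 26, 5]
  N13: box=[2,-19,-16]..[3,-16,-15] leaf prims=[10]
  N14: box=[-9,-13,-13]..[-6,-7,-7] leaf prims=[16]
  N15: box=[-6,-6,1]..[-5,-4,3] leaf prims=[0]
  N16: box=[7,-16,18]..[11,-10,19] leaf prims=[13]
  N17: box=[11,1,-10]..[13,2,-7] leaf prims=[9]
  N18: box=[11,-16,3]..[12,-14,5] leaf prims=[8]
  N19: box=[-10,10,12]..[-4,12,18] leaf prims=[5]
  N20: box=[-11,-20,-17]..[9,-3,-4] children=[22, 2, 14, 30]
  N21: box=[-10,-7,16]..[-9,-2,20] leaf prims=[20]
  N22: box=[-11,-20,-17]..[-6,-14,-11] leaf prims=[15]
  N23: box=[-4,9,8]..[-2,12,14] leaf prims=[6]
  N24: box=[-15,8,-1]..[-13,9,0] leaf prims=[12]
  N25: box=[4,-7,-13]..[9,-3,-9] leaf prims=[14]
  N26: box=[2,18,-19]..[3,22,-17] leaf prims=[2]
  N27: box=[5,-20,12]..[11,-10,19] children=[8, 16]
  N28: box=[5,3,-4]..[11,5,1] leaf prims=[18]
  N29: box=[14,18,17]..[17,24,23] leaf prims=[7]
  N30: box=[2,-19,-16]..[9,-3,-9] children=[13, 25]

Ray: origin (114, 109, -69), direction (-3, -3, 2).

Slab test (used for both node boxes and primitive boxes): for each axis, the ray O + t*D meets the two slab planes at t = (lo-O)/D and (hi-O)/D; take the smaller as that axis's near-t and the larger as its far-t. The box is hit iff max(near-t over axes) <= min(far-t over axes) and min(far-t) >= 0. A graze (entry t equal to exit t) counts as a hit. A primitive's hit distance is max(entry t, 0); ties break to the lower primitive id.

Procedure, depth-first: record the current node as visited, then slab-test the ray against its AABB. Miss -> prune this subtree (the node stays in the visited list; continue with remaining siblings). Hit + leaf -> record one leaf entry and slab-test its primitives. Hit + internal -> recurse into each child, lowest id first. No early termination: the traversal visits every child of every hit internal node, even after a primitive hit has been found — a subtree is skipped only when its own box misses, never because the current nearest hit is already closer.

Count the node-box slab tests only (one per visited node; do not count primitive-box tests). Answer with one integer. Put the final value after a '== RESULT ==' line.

Trace the traversal:
N0 x:[97/3,43] y:[85/3,43] z:[25,46] -> hit [97/3,43], descend [6, 9, 12, 20]
  N6 x:[97/3,43] y:[85/3,116/3] z:[34,46] -> hit [34,116/3], descend [1, 3, 11, 24]
    N1 x:[118/3,124/3] y:[97/3,116/3] z:[81/2,89/2] -> miss, prune
    N3 x:[97/3,118/3] y:[85/3,100/3] z:[77/2,46] -> miss, prune
    N11 x:[112/3,38] y:[37,113/3] z:[40,42] -> miss, prune
    N24 x:[127/3,43] y:[100/3,101/3] z:[34,69/2] -> miss, prune
  N9 x:[34,40] y:[113/3,43] z:[32,44] -> hit [113/3,40], descend [4, 15, 18, 27]
    N4 x:[107/3,113/3] y:[119/3,124/3] z:[32,34] -> miss, prune
    N15 x:[119/3,40] y:[113/3,115/3] z:[35,36] -> miss, prune
    N18 x:[34,103/3] y:[41,125/3] z:[36,37] -> miss, prune
    N27 x:[103/3,109/3] y:[119/3,43] z:[81/2,44] -> miss, prune
  N12 x:[101/3,127/3] y:[29,38] z:[25,35] -> hit [101/3,35], descend [5, 10, 17, 26]
    N5 x:[103/3,116/3] y:[91/3,106/3] z:[29,35] -> hit [103/3,35], descend [7, 28]
      N7 x:[112/3,116/3] y:[91/3,92/3] z:[29,32] -> miss, prune
      N28 x:[103/3,109/3] y:[104/3,106/3] z:[65/2,35] -> hit [104/3,35] leaf, test {P18@t=104/3}
    N10 x:[121/3,127/3] y:[112/3,38] z:[33,34] -> miss, prune
    N17 x:[101/3,103/3] y:[107/3,36] z:[59/2,31] -> miss, prune
    N26 x:[37,112/3] y:[29,91/3] z:[25,26] -> miss, prune
  N20 x:[35,125/3] y:[112/3,43] z:[26,65/2] -> miss, prune

order=[0, 6, 1, 3, 11, 24, 9, 4, 15, 18, 27, 12, 5, 7, 28, 10, 17, 26, 20]  |boxes|=19  |leaves|=1  hit=P18

== RESULT ==
19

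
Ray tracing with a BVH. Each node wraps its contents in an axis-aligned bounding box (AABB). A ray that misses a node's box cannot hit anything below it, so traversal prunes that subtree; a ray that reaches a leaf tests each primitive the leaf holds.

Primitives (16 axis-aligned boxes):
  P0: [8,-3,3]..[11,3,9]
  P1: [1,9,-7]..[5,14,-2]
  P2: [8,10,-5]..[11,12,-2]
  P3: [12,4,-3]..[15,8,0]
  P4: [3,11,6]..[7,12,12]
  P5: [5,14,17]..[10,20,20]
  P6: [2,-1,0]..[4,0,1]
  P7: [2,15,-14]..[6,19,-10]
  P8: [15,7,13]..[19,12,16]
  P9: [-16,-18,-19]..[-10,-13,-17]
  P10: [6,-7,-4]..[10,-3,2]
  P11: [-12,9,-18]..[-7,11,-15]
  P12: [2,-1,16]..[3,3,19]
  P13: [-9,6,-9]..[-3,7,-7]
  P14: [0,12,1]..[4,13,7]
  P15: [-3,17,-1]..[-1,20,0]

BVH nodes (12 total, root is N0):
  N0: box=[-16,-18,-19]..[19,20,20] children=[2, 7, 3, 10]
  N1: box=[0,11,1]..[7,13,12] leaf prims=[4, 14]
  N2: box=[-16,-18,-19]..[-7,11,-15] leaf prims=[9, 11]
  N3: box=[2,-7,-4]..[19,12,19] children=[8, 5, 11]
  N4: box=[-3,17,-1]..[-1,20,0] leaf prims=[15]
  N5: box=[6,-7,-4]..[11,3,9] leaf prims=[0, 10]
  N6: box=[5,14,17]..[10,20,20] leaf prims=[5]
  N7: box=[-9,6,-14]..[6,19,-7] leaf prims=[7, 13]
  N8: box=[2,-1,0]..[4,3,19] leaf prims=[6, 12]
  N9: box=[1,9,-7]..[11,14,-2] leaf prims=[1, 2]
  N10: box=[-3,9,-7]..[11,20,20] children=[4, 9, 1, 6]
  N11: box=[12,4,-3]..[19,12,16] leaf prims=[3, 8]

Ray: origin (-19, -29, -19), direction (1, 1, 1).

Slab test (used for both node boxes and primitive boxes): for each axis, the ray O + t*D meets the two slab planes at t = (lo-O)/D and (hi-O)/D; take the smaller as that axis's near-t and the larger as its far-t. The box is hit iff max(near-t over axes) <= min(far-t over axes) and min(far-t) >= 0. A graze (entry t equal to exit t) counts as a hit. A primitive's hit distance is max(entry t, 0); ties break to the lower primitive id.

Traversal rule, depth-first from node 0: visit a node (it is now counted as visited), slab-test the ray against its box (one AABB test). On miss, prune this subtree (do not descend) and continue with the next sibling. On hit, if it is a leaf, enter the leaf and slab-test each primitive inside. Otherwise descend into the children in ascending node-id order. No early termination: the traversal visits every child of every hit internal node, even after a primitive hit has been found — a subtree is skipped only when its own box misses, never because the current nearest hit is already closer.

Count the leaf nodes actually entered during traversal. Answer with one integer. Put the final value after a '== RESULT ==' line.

Traverse from the root:
N0 x:[3,38] y:[11,49] z:[0,39] -> hit [11,38], descend [2, 3, 7, 10]
  N2 x:[3,12] y:[11,40] z:[0,4] -> miss, prune
  N3 x:[21,38] y:[22,41] z:[15,38] -> hit [22,38], descend [5, 8, 11]
    N5 x:[25,30] y:[22,32] z:[15,28] -> hit [25,28] leaf, test {P0@t=27, P10(miss)}
    N8 x:[21,23] y:[28,32] z:[19,38] -> miss, prune
    N11 x:[31,38] y:[33,41] z:[16,35] -> hit [33,35] leaf, test {P3(miss), P8(miss)}
  N7 x:[10,25] y:[35,48] z:[5,12] -> miss, prune
  N10 x:[16,30] y:[38,49] z:[12,39] -> miss, prune

Visited [0, 2, 3, 5, 8, 11, 7, 10]. Tests: 8 box, 2 leaf. Nearest: P0.

== RESULT ==
2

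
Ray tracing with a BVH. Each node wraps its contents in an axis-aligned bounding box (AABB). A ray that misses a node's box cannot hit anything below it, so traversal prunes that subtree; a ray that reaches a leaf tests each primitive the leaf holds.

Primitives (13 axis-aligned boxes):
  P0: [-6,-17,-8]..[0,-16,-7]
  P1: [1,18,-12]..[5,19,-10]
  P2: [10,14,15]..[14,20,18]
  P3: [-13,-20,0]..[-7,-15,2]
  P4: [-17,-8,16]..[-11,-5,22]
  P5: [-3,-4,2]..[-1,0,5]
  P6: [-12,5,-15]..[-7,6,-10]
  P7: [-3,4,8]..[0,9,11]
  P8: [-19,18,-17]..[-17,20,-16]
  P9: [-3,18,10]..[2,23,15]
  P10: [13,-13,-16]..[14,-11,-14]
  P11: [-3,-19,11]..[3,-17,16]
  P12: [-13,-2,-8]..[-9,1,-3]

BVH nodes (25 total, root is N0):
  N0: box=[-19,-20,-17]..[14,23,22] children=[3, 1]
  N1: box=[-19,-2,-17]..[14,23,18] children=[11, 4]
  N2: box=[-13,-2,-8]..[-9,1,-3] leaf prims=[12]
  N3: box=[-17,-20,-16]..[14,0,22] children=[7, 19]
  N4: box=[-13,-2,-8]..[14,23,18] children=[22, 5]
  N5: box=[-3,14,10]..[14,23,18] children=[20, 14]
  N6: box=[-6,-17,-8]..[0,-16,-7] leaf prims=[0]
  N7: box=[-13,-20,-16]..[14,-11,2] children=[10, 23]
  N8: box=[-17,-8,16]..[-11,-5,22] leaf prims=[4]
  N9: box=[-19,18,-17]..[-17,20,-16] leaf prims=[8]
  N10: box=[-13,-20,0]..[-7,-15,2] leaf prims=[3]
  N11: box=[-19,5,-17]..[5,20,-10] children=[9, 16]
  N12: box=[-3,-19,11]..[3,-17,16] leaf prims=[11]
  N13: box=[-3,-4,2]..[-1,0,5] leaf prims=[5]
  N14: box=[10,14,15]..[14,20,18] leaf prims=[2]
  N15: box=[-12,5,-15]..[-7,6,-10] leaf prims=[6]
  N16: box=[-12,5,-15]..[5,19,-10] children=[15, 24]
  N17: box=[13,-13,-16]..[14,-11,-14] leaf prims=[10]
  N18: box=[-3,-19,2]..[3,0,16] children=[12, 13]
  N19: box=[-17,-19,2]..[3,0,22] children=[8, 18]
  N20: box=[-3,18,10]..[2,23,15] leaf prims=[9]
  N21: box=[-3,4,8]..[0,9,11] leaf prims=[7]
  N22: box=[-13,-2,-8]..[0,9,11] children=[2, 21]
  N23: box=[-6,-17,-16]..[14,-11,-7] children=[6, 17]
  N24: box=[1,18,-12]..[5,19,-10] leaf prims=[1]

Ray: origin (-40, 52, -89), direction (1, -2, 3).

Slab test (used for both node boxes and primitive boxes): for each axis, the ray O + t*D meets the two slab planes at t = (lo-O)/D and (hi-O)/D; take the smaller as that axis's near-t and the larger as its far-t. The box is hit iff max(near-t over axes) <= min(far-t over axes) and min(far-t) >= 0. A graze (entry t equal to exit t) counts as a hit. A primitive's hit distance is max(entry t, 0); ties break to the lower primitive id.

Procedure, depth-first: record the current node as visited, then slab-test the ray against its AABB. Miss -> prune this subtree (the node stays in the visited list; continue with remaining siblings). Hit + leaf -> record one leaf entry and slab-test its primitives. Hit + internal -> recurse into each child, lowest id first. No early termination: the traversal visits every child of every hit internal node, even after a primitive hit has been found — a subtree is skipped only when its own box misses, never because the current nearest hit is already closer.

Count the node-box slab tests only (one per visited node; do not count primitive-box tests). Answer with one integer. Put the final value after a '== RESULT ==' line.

Walk:
N0 x:[21,54] y:[29/2,36] z:[24,37] -> hit [24,36], descend [1, 3]
  N1 x:[21,54] y:[29/2,27] z:[24,107/3] -> hit [24,27], descend [4, 11]
    N4 x:[27,54] y:[29/2,27] z:[27,107/3] -> hit [27,27], descend [5, 22]
      N5 x:[37,54] y:[29/2,19] z:[33,107/3] -> miss, prune
      N22 x:[27,40] y:[43/2,27] z:[27,100/3] -> hit [27,27], descend [2, 21]
        N2 x:[27,31] y:[51/2,27] z:[27,86/3] -> hit [27,27] leaf, test {P12@t=27}
        N21 x:[37,40] y:[43/2,24] z:[97/3,100/3] -> miss, prune
    N11 x:[21,45] y:[16,47/2] z:[24,79/3] -> miss, prune
  N3 x:[23,54] y:[26,36] z:[73/3,37] -> hit [26,36], descend [7, 19]
    N7 x:[27,54] y:[63/2,36] z:[73/3,91/3] -> miss, prune
    N19 x:[23,43] y:[26,71/2] z:[91/3,37] -> hit [91/3,71/2], descend [8, 18]
      N8 x:[23,29] y:[57/2,30] z:[35,37] -> miss, prune
      N18 x:[37,43] y:[26,71/2] z:[91/3,35] -> miss, prune

13 AABB tests over nodes [0, 1, 4, 5, 22, 2, 21, 11, 3, 7, 19, 8, 18]; 1 leaf entered; closest P12.

== RESULT ==
13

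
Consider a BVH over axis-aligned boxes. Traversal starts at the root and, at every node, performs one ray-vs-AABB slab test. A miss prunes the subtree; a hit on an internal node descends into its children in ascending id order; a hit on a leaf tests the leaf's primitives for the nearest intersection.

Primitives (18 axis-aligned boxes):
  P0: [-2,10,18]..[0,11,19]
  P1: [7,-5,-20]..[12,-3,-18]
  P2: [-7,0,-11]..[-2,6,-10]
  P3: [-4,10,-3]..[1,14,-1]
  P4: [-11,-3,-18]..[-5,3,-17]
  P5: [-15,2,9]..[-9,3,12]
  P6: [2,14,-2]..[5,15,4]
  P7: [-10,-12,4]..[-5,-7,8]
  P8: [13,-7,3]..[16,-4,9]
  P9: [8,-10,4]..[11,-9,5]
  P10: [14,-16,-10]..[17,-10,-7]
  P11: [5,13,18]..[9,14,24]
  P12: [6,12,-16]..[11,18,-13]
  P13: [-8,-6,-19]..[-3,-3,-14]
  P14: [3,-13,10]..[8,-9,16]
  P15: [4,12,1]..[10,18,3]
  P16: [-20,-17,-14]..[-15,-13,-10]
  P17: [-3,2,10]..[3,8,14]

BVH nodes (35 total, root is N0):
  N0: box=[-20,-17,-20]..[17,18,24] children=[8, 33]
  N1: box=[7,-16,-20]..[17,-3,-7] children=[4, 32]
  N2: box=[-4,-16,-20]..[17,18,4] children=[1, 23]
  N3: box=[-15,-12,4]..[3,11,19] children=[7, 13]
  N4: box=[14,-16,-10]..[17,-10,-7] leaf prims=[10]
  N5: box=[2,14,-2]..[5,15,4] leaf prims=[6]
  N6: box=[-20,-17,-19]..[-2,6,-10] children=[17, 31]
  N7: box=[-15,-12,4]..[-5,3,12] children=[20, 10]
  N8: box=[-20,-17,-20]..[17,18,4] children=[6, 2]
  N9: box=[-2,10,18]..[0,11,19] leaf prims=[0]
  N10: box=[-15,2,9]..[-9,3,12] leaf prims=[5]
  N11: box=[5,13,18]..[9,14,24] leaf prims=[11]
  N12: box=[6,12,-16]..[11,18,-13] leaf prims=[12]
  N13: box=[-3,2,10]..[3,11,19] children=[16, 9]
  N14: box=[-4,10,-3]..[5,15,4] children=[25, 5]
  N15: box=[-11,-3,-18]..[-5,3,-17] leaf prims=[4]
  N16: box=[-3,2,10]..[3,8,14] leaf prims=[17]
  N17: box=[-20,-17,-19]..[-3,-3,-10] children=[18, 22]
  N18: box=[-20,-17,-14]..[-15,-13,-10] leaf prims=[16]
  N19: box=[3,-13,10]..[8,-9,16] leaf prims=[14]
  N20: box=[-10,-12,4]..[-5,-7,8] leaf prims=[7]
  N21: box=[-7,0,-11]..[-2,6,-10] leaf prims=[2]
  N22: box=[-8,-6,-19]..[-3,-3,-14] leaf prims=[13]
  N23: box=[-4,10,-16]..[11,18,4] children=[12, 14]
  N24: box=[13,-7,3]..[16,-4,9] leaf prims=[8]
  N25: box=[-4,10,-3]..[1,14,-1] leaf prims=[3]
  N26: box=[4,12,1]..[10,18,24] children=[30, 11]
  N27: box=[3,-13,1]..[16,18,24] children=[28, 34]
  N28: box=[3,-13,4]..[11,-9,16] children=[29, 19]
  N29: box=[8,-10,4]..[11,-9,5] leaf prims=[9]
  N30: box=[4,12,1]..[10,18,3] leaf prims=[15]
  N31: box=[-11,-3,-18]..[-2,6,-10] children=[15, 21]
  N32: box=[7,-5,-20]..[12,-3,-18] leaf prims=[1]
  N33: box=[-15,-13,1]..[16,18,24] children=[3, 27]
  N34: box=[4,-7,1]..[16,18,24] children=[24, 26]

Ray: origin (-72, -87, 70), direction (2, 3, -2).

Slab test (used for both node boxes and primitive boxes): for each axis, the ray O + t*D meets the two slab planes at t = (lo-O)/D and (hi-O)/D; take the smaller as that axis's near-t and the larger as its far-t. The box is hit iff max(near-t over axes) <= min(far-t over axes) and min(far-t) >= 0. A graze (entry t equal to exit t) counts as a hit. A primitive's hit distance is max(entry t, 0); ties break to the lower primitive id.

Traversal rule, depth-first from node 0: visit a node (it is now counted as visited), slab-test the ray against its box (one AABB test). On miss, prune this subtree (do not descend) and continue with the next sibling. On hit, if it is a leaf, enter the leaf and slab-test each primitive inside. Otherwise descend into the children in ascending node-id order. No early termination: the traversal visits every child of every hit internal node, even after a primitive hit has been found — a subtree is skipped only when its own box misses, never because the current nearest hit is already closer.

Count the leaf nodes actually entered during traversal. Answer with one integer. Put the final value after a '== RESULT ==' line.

Traverse from the root:
N0 x:[26,89/2] y:[70/3,35] z:[23,45] -> hit [26,35], descend [8, 33]
  N8 x:[26,89/2] y:[70/3,35] z:[33,45] -> hit [33,35], descend [2, 6]
    N2 x:[34,89/2] y:[71/3,35] z:[33,45] -> hit [34,35], descend [1, 23]
      N1 x:[79/2,89/2] y:[71/3,28] z:[77/2,45] -> miss, prune
      N23 x:[34,83/2] y:[97/3,35] z:[33,43] -> hit [34,35], descend [12, 14]
        N12 x:[39,83/2] y:[33,35] z:[83/2,43] -> miss, prune
        N14 x:[34,77/2] y:[97/3,34] z:[33,73/2] -> hit [34,34], descend [5, 25]
          N5 x:[37,77/2] y:[101/3,34] z:[33,36] -> miss, prune
          N25 x:[34,73/2] y:[97/3,101/3] z:[71/2,73/2] -> miss, prune
    N6 x:[26,35] y:[70/3,31] z:[40,89/2] -> miss, prune
  N33 x:[57/2,44] y:[74/3,35] z:[23,69/2] -> hit [57/2,69/2], descend [3, 27]
    N3 x:[57/2,75/2] y:[25,98/3] z:[51/2,33] -> hit [57/2,98/3], descend [7, 13]
      N7 x:[57/2,67/2] y:[25,30] z:[29,33] -> hit [29,30], descend [10, 20]
        N10 x:[57/2,63/2] y:[89/3,30] z:[29,61/2] -> hit [89/3,30] leaf, test {P5@t=89/3}
        N20 x:[31,67/2] y:[25,80/3] z:[31,33] -> miss, prune
      N13 x:[69/2,75/2] y:[89/3,98/3] z:[51/2,30] -> miss, prune
    N27 x:[75/2,44] y:[74/3,35] z:[23,69/2] -> miss, prune

17 AABB tests over nodes [0, 8, 2, 1, 23, 12, 14, 5, 25, 6, 33, 3, 7, 10, 20, 13, 27]; 1 leaf entered; closest P5.

== RESULT ==
1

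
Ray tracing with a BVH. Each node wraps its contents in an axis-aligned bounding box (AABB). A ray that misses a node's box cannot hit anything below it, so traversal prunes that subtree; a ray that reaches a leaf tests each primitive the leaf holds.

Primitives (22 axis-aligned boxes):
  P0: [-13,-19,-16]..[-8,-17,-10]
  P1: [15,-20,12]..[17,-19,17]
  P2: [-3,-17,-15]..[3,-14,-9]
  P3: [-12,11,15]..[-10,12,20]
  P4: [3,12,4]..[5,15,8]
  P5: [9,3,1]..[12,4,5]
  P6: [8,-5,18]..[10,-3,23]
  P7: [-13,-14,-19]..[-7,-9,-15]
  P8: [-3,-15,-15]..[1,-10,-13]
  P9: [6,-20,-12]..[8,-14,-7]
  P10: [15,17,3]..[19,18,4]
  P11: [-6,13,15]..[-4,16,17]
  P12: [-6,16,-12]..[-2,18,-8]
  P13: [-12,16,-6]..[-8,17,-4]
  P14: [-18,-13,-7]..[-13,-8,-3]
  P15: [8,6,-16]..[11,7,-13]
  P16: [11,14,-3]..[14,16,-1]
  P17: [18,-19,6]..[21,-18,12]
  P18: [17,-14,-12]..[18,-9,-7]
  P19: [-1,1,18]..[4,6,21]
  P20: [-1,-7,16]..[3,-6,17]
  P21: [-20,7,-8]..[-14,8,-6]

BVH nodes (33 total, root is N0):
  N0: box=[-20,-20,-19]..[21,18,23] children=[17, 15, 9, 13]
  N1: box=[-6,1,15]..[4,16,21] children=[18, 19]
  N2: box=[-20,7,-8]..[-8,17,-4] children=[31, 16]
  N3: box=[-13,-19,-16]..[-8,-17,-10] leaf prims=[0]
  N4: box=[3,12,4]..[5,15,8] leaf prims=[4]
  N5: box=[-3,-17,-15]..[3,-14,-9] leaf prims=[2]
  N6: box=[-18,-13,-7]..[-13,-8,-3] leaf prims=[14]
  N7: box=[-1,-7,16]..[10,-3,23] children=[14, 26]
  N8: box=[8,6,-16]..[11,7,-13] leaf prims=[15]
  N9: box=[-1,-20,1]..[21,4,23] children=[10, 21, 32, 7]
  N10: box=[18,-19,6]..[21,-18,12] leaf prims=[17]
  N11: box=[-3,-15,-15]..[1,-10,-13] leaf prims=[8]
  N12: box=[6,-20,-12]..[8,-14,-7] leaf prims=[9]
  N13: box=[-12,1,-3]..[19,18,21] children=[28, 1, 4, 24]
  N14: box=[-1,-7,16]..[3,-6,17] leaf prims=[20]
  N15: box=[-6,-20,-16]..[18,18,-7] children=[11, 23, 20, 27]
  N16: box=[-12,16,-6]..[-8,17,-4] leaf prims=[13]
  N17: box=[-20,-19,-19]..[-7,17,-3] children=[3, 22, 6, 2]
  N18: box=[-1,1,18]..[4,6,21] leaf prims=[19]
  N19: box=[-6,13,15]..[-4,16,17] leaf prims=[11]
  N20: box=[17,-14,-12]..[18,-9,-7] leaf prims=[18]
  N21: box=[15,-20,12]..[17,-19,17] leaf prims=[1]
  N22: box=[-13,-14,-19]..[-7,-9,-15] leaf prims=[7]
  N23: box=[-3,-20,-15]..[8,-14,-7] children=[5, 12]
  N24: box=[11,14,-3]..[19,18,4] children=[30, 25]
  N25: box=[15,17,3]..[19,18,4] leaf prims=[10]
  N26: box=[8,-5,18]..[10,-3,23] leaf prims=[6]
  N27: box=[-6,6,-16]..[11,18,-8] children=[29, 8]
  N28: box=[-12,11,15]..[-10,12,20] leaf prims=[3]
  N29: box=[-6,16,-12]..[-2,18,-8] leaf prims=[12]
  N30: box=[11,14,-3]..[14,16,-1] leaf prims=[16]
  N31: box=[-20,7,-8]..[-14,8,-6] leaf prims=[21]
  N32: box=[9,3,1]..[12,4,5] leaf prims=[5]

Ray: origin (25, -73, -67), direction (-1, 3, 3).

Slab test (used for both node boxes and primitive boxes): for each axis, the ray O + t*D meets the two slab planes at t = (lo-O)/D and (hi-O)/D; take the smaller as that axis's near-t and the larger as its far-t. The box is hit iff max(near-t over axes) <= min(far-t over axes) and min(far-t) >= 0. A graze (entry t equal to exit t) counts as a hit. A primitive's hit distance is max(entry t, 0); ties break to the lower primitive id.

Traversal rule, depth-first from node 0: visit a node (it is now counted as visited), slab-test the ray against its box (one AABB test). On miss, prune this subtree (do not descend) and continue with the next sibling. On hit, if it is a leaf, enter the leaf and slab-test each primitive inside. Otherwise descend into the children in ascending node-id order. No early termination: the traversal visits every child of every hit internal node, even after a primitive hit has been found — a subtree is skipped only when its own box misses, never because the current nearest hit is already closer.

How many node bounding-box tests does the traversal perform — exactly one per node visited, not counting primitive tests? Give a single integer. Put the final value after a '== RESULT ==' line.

Trace the traversal:
N0 x:[4,45] y:[53/3,91/3] z:[16,30] -> hit [53/3,30], descend [9, 13, 15, 17]
  N9 x:[4,26] y:[53/3,77/3] z:[68/3,30] -> hit [68/3,77/3], descend [7, 10, 21, 32]
    N7 x:[15,26] y:[22,70/3] z:[83/3,30] -> miss, prune
    N10 x:[4,7] y:[18,55/3] z:[73/3,79/3] -> miss, prune
    N21 x:[8,10] y:[53/3,18] z:[79/3,28] -> miss, prune
    N32 x:[13,16] y:[76/3,77/3] z:[68/3,24] -> miss, prune
  N13 x:[6,37] y:[74/3,91/3] z:[64/3,88/3] -> hit [74/3,88/3], descend [1, 4, 24, 28]
    N1 x:[21,31] y:[74/3,89/3] z:[82/3,88/3] -> hit [82/3,88/3], descend [18, 19]
      N18 x:[21,26] y:[74/3,79/3] z:[85/3,88/3] -> miss, prune
      N19 x:[29,31] y:[86/3,89/3] z:[82/3,28] -> miss, prune
    N4 x:[20,22] y:[85/3,88/3] z:[71/3,25] -> miss, prune
    N24 x:[6,14] y:[29,91/3] z:[64/3,71/3] -> miss, prune
    N28 x:[35,37] y:[28,85/3] z:[82/3,29] -> miss, prune
  N15 x:[7,31] y:[53/3,91/3] z:[17,20] -> hit [53/3,20], descend [11, 20, 23, 27]
    N11 x:[24,28] y:[58/3,21] z:[52/3,18] -> miss, prune
    N20 x:[7,8] y:[59/3,64/3] z:[55/3,20] -> miss, prune
    N23 x:[17,28] y:[53/3,59/3] z:[52/3,20] -> hit [53/3,59/3], descend [5, 12]
      N5 x:[22,28] y:[56/3,59/3] z:[52/3,58/3] -> miss, prune
      N12 x:[17,19] y:[53/3,59/3] z:[55/3,20] -> hit [55/3,19] leaf, test {P9@t=55/3}
    N27 x:[14,31] y:[79/3,91/3] z:[17,59/3] -> miss, prune
  N17 x:[32,45] y:[18,30] z:[16,64/3] -> miss, prune

Visited [0, 9, 7, 10, 21, 32, 13, 1, 18, 19, 4, 24, 28, 15, 11, 20, 23, 5, 12, 27, 17]. Tests: 21 box, 1 leaf. Nearest: P9.

== RESULT ==
21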